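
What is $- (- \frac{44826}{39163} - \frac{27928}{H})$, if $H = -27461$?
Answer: $\frac{137222522}{1075455143} \approx 0.12759$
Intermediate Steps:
$- (- \frac{44826}{39163} - \frac{27928}{H}) = - (- \frac{44826}{39163} - \frac{27928}{-27461}) = - (\left(-44826\right) \frac{1}{39163} - - \frac{27928}{27461}) = - (- \frac{44826}{39163} + \frac{27928}{27461}) = \left(-1\right) \left(- \frac{137222522}{1075455143}\right) = \frac{137222522}{1075455143}$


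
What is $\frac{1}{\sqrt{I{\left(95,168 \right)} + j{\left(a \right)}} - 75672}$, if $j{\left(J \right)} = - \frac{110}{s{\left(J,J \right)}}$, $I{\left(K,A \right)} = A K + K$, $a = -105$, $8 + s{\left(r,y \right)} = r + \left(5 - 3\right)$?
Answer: $- \frac{8399592}{635612143609} - \frac{\sqrt{197825865}}{635612143609} \approx -1.3237 \cdot 10^{-5}$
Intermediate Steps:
$s{\left(r,y \right)} = -6 + r$ ($s{\left(r,y \right)} = -8 + \left(r + \left(5 - 3\right)\right) = -8 + \left(r + 2\right) = -8 + \left(2 + r\right) = -6 + r$)
$I{\left(K,A \right)} = K + A K$
$j{\left(J \right)} = - \frac{110}{-6 + J}$
$\frac{1}{\sqrt{I{\left(95,168 \right)} + j{\left(a \right)}} - 75672} = \frac{1}{\sqrt{95 \left(1 + 168\right) - \frac{110}{-6 - 105}} - 75672} = \frac{1}{\sqrt{95 \cdot 169 - \frac{110}{-111}} - 75672} = \frac{1}{\sqrt{16055 - - \frac{110}{111}} - 75672} = \frac{1}{\sqrt{16055 + \frac{110}{111}} - 75672} = \frac{1}{\sqrt{\frac{1782215}{111}} - 75672} = \frac{1}{\frac{\sqrt{197825865}}{111} - 75672} = \frac{1}{-75672 + \frac{\sqrt{197825865}}{111}}$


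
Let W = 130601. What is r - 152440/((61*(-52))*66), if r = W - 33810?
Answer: 2532942734/26169 ≈ 96792.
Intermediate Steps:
r = 96791 (r = 130601 - 33810 = 96791)
r - 152440/((61*(-52))*66) = 96791 - 152440/((61*(-52))*66) = 96791 - 152440/((-3172*66)) = 96791 - 152440/(-209352) = 96791 - 152440*(-1/209352) = 96791 + 19055/26169 = 2532942734/26169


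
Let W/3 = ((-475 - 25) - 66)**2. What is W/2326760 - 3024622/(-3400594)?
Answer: 1288221444889/989045761930 ≈ 1.3025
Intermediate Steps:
W = 961068 (W = 3*((-475 - 25) - 66)**2 = 3*(-500 - 66)**2 = 3*(-566)**2 = 3*320356 = 961068)
W/2326760 - 3024622/(-3400594) = 961068/2326760 - 3024622/(-3400594) = 961068*(1/2326760) - 3024622*(-1/3400594) = 240267/581690 + 1512311/1700297 = 1288221444889/989045761930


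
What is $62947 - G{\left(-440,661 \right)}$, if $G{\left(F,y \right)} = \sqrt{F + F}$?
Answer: $62947 - 4 i \sqrt{55} \approx 62947.0 - 29.665 i$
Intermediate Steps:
$G{\left(F,y \right)} = \sqrt{2} \sqrt{F}$ ($G{\left(F,y \right)} = \sqrt{2 F} = \sqrt{2} \sqrt{F}$)
$62947 - G{\left(-440,661 \right)} = 62947 - \sqrt{2} \sqrt{-440} = 62947 - \sqrt{2} \cdot 2 i \sqrt{110} = 62947 - 4 i \sqrt{55}$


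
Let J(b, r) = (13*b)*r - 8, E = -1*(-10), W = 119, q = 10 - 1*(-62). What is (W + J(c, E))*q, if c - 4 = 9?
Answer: 129672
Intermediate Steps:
q = 72 (q = 10 + 62 = 72)
c = 13 (c = 4 + 9 = 13)
E = 10
J(b, r) = -8 + 13*b*r (J(b, r) = 13*b*r - 8 = -8 + 13*b*r)
(W + J(c, E))*q = (119 + (-8 + 13*13*10))*72 = (119 + (-8 + 1690))*72 = (119 + 1682)*72 = 1801*72 = 129672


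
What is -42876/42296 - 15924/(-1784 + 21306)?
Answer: -188818347/103212814 ≈ -1.8294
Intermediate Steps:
-42876/42296 - 15924/(-1784 + 21306) = -42876*1/42296 - 15924/19522 = -10719/10574 - 15924*1/19522 = -10719/10574 - 7962/9761 = -188818347/103212814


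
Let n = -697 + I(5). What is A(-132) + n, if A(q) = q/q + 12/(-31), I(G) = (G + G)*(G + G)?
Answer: -18488/31 ≈ -596.39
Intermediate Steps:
I(G) = 4*G**2 (I(G) = (2*G)*(2*G) = 4*G**2)
A(q) = 19/31 (A(q) = 1 + 12*(-1/31) = 1 - 12/31 = 19/31)
n = -597 (n = -697 + 4*5**2 = -697 + 4*25 = -697 + 100 = -597)
A(-132) + n = 19/31 - 597 = -18488/31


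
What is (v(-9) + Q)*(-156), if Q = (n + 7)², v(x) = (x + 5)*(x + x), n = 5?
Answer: -33696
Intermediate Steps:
v(x) = 2*x*(5 + x) (v(x) = (5 + x)*(2*x) = 2*x*(5 + x))
Q = 144 (Q = (5 + 7)² = 12² = 144)
(v(-9) + Q)*(-156) = (2*(-9)*(5 - 9) + 144)*(-156) = (2*(-9)*(-4) + 144)*(-156) = (72 + 144)*(-156) = 216*(-156) = -33696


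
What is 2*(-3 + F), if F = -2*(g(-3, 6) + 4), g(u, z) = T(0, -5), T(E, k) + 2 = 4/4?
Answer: -18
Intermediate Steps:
T(E, k) = -1 (T(E, k) = -2 + 4/4 = -2 + 4*(1/4) = -2 + 1 = -1)
g(u, z) = -1
F = -6 (F = -2*(-1 + 4) = -2*3 = -6)
2*(-3 + F) = 2*(-3 - 6) = 2*(-9) = -18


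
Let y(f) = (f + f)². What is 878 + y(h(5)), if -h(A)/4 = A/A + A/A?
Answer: 1134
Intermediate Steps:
h(A) = -8 (h(A) = -4*(A/A + A/A) = -4*(1 + 1) = -4*2 = -8)
y(f) = 4*f² (y(f) = (2*f)² = 4*f²)
878 + y(h(5)) = 878 + 4*(-8)² = 878 + 4*64 = 878 + 256 = 1134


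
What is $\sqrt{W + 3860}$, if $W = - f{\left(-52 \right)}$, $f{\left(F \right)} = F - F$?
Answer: $2 \sqrt{965} \approx 62.129$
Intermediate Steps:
$f{\left(F \right)} = 0$
$W = 0$ ($W = \left(-1\right) 0 = 0$)
$\sqrt{W + 3860} = \sqrt{0 + 3860} = \sqrt{3860} = 2 \sqrt{965}$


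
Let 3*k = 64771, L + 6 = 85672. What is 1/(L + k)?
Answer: 3/321769 ≈ 9.3235e-6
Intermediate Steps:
L = 85666 (L = -6 + 85672 = 85666)
k = 64771/3 (k = (1/3)*64771 = 64771/3 ≈ 21590.)
1/(L + k) = 1/(85666 + 64771/3) = 1/(321769/3) = 3/321769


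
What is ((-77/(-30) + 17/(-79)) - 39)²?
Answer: 7544138449/5616900 ≈ 1343.1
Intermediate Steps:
((-77/(-30) + 17/(-79)) - 39)² = ((-77*(-1/30) + 17*(-1/79)) - 39)² = ((77/30 - 17/79) - 39)² = (5573/2370 - 39)² = (-86857/2370)² = 7544138449/5616900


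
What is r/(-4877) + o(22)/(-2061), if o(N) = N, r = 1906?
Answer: -4035560/10051497 ≈ -0.40149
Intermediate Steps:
r/(-4877) + o(22)/(-2061) = 1906/(-4877) + 22/(-2061) = 1906*(-1/4877) + 22*(-1/2061) = -1906/4877 - 22/2061 = -4035560/10051497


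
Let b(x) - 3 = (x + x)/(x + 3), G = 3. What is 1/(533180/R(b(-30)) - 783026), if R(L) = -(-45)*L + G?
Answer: -119/92913504 ≈ -1.2808e-6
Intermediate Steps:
b(x) = 3 + 2*x/(3 + x) (b(x) = 3 + (x + x)/(x + 3) = 3 + (2*x)/(3 + x) = 3 + 2*x/(3 + x))
R(L) = 3 + 45*L (R(L) = -(-45)*L + 3 = 45*L + 3 = 3 + 45*L)
1/(533180/R(b(-30)) - 783026) = 1/(533180/(3 + 45*((9 + 5*(-30))/(3 - 30))) - 783026) = 1/(533180/(3 + 45*((9 - 150)/(-27))) - 783026) = 1/(533180/(3 + 45*(-1/27*(-141))) - 783026) = 1/(533180/(3 + 45*(47/9)) - 783026) = 1/(533180/(3 + 235) - 783026) = 1/(533180/238 - 783026) = 1/(533180*(1/238) - 783026) = 1/(266590/119 - 783026) = 1/(-92913504/119) = -119/92913504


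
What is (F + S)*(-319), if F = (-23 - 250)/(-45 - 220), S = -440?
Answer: 37108313/265 ≈ 1.4003e+5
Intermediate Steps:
F = 273/265 (F = -273/(-265) = -273*(-1/265) = 273/265 ≈ 1.0302)
(F + S)*(-319) = (273/265 - 440)*(-319) = -116327/265*(-319) = 37108313/265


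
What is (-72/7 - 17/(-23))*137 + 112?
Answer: -192537/161 ≈ -1195.9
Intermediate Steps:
(-72/7 - 17/(-23))*137 + 112 = (-72*⅐ - 17*(-1/23))*137 + 112 = (-72/7 + 17/23)*137 + 112 = -1537/161*137 + 112 = -210569/161 + 112 = -192537/161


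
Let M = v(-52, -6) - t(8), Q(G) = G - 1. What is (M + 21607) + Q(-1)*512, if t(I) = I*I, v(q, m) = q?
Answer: 20467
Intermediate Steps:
t(I) = I**2
Q(G) = -1 + G
M = -116 (M = -52 - 1*8**2 = -52 - 1*64 = -52 - 64 = -116)
(M + 21607) + Q(-1)*512 = (-116 + 21607) + (-1 - 1)*512 = 21491 - 2*512 = 21491 - 1024 = 20467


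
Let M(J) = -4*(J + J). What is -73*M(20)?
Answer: 11680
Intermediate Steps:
M(J) = -8*J
-73*M(20) = -(-584)*20 = -73*(-160) = 11680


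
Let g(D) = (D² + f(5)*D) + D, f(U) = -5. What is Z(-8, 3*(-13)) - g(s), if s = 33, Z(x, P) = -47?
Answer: -1004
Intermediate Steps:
g(D) = D² - 4*D (g(D) = (D² - 5*D) + D = D² - 4*D)
Z(-8, 3*(-13)) - g(s) = -47 - 33*(-4 + 33) = -47 - 33*29 = -47 - 1*957 = -47 - 957 = -1004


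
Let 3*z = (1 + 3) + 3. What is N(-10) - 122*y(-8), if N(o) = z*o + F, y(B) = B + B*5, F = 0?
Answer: 17498/3 ≈ 5832.7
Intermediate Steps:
z = 7/3 (z = ((1 + 3) + 3)/3 = (4 + 3)/3 = (⅓)*7 = 7/3 ≈ 2.3333)
y(B) = 6*B (y(B) = B + 5*B = 6*B)
N(o) = 7*o/3 (N(o) = 7*o/3 + 0 = 7*o/3)
N(-10) - 122*y(-8) = (7/3)*(-10) - 732*(-8) = -70/3 - 122*(-48) = -70/3 + 5856 = 17498/3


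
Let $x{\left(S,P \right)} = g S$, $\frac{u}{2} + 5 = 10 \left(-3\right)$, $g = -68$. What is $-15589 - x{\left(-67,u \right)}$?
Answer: $-20145$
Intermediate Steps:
$u = -70$ ($u = -10 + 2 \cdot 10 \left(-3\right) = -10 + 2 \left(-30\right) = -10 - 60 = -70$)
$x{\left(S,P \right)} = - 68 S$
$-15589 - x{\left(-67,u \right)} = -15589 - \left(-68\right) \left(-67\right) = -15589 - 4556 = -20145$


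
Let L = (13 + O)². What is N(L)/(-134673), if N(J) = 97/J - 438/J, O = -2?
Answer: 31/1481403 ≈ 2.0926e-5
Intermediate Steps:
L = 121 (L = (13 - 2)² = 11² = 121)
N(J) = -341/J
N(L)/(-134673) = -341/121/(-134673) = -341*1/121*(-1/134673) = -31/11*(-1/134673) = 31/1481403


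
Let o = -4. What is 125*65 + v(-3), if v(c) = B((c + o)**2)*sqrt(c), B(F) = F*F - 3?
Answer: 8125 + 2398*I*sqrt(3) ≈ 8125.0 + 4153.5*I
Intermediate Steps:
B(F) = -3 + F**2 (B(F) = F**2 - 3 = -3 + F**2)
v(c) = sqrt(c)*(-3 + (-4 + c)**4) (v(c) = (-3 + ((c - 4)**2)**2)*sqrt(c) = (-3 + ((-4 + c)**2)**2)*sqrt(c) = (-3 + (-4 + c)**4)*sqrt(c) = sqrt(c)*(-3 + (-4 + c)**4))
125*65 + v(-3) = 125*65 + sqrt(-3)*(-3 + (-4 - 3)**4) = 8125 + (I*sqrt(3))*(-3 + (-7)**4) = 8125 + (I*sqrt(3))*(-3 + 2401) = 8125 + (I*sqrt(3))*2398 = 8125 + 2398*I*sqrt(3)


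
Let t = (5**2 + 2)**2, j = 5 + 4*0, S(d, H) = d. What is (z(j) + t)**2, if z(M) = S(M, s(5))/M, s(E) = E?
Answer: 532900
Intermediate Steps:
j = 5 (j = 5 + 0 = 5)
z(M) = 1 (z(M) = M/M = 1)
t = 729 (t = (25 + 2)**2 = 27**2 = 729)
(z(j) + t)**2 = (1 + 729)**2 = 730**2 = 532900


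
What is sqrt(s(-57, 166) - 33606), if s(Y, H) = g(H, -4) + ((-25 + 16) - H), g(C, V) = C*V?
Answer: 83*I*sqrt(5) ≈ 185.59*I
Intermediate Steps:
s(Y, H) = -9 - 5*H (s(Y, H) = H*(-4) + ((-25 + 16) - H) = -4*H + (-9 - H) = -9 - 5*H)
sqrt(s(-57, 166) - 33606) = sqrt((-9 - 5*166) - 33606) = sqrt((-9 - 830) - 33606) = sqrt(-839 - 33606) = sqrt(-34445) = 83*I*sqrt(5)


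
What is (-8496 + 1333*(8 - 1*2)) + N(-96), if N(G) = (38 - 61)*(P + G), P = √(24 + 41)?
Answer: 1710 - 23*√65 ≈ 1524.6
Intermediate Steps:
P = √65 ≈ 8.0623
N(G) = -23*G - 23*√65 (N(G) = (38 - 61)*(√65 + G) = -23*(G + √65) = -23*G - 23*√65)
(-8496 + 1333*(8 - 1*2)) + N(-96) = (-8496 + 1333*(8 - 1*2)) + (-23*(-96) - 23*√65) = (-8496 + 1333*(8 - 2)) + (2208 - 23*√65) = (-8496 + 1333*6) + (2208 - 23*√65) = (-8496 + 7998) + (2208 - 23*√65) = -498 + (2208 - 23*√65) = 1710 - 23*√65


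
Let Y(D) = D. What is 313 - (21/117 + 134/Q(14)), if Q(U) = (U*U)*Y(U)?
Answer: 16735787/53508 ≈ 312.77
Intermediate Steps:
Q(U) = U**3 (Q(U) = (U*U)*U = U**2*U = U**3)
313 - (21/117 + 134/Q(14)) = 313 - (21/117 + 134/(14**3)) = 313 - (21*(1/117) + 134/2744) = 313 - (7/39 + 134*(1/2744)) = 313 - (7/39 + 67/1372) = 313 - 1*12217/53508 = 313 - 12217/53508 = 16735787/53508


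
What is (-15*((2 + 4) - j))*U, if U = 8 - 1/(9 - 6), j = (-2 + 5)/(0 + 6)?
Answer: -1265/2 ≈ -632.50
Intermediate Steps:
j = ½ (j = 3/6 = 3*(⅙) = ½ ≈ 0.50000)
U = 23/3 (U = 8 - 1/3 = 8 - 1*⅓ = 8 - ⅓ = 23/3 ≈ 7.6667)
(-15*((2 + 4) - j))*U = -15*((2 + 4) - 1*½)*(23/3) = -15*(6 - ½)*(23/3) = -15*11/2*(23/3) = -165/2*23/3 = -1265/2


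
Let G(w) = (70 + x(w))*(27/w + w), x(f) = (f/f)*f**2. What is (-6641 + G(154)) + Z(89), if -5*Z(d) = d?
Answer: 201330551/55 ≈ 3.6606e+6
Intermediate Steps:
x(f) = f**2 (x(f) = 1*f**2 = f**2)
Z(d) = -d/5
G(w) = (70 + w**2)*(w + 27/w) (G(w) = (70 + w**2)*(27/w + w) = (70 + w**2)*(w + 27/w))
(-6641 + G(154)) + Z(89) = (-6641 + (154**3 + 97*154 + 1890/154)) - 1/5*89 = (-6641 + (3652264 + 14938 + 1890*(1/154))) - 89/5 = (-6641 + (3652264 + 14938 + 135/11)) - 89/5 = (-6641 + 40339357/11) - 89/5 = 40266306/11 - 89/5 = 201330551/55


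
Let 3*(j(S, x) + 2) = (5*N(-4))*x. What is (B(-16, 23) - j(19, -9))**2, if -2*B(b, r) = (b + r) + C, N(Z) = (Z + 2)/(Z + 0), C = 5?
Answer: 49/4 ≈ 12.250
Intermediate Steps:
N(Z) = (2 + Z)/Z
j(S, x) = -2 + 5*x/6 (j(S, x) = -2 + ((5*((2 - 4)/(-4)))*x)/3 = -2 + ((5*(-1/4*(-2)))*x)/3 = -2 + ((5*(1/2))*x)/3 = -2 + (5*x/2)/3 = -2 + 5*x/6)
B(b, r) = -5/2 - b/2 - r/2 (B(b, r) = -((b + r) + 5)/2 = -(5 + b + r)/2 = -5/2 - b/2 - r/2)
(B(-16, 23) - j(19, -9))**2 = ((-5/2 - 1/2*(-16) - 1/2*23) - (-2 + (5/6)*(-9)))**2 = ((-5/2 + 8 - 23/2) - (-2 - 15/2))**2 = (-6 - 1*(-19/2))**2 = (-6 + 19/2)**2 = (7/2)**2 = 49/4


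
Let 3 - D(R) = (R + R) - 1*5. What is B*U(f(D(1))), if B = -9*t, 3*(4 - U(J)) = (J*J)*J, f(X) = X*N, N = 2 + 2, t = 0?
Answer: 0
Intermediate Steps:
N = 4
D(R) = 8 - 2*R (D(R) = 3 - ((R + R) - 1*5) = 3 - (2*R - 5) = 3 - (-5 + 2*R) = 3 + (5 - 2*R) = 8 - 2*R)
f(X) = 4*X (f(X) = X*4 = 4*X)
U(J) = 4 - J³/3 (U(J) = 4 - J*J*J/3 = 4 - J²*J/3 = 4 - J³/3)
B = 0 (B = -9*0 = 0)
B*U(f(D(1))) = 0*(4 - 64*(8 - 2*1)³/3) = 0*(4 - 64*(8 - 2)³/3) = 0*(4 - (4*6)³/3) = 0*(4 - ⅓*24³) = 0*(4 - ⅓*13824) = 0*(4 - 4608) = 0*(-4604) = 0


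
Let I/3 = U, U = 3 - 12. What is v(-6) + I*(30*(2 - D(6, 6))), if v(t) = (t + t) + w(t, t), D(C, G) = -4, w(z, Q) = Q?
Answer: -4878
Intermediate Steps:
U = -9
I = -27 (I = 3*(-9) = -27)
v(t) = 3*t (v(t) = (t + t) + t = 2*t + t = 3*t)
v(-6) + I*(30*(2 - D(6, 6))) = 3*(-6) - 810*(2 - 1*(-4)) = -18 - 810*(2 + 4) = -18 - 810*6 = -18 - 27*180 = -18 - 4860 = -4878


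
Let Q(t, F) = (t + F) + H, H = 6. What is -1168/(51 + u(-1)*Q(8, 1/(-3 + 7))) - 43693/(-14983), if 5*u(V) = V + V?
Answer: -155208511/6787299 ≈ -22.867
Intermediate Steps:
u(V) = 2*V/5 (u(V) = (V + V)/5 = (2*V)/5 = 2*V/5)
Q(t, F) = 6 + F + t (Q(t, F) = (t + F) + 6 = (F + t) + 6 = 6 + F + t)
-1168/(51 + u(-1)*Q(8, 1/(-3 + 7))) - 43693/(-14983) = -1168/(51 + ((2/5)*(-1))*(6 + 1/(-3 + 7) + 8)) - 43693/(-14983) = -1168/(51 - 2*(6 + 1/4 + 8)/5) - 43693*(-1/14983) = -1168/(51 - 2*(6 + 1/4 + 8)/5) + 43693/14983 = -1168/(51 - 2/5*57/4) + 43693/14983 = -1168/(51 - 57/10) + 43693/14983 = -1168/453/10 + 43693/14983 = -1168*10/453 + 43693/14983 = -11680/453 + 43693/14983 = -155208511/6787299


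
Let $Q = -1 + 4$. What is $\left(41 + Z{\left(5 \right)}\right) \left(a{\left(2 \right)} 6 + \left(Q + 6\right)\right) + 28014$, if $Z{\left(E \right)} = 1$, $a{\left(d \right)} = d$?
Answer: $28896$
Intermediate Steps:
$Q = 3$
$\left(41 + Z{\left(5 \right)}\right) \left(a{\left(2 \right)} 6 + \left(Q + 6\right)\right) + 28014 = \left(41 + 1\right) \left(2 \cdot 6 + \left(3 + 6\right)\right) + 28014 = 42 \left(12 + 9\right) + 28014 = 42 \cdot 21 + 28014 = 882 + 28014 = 28896$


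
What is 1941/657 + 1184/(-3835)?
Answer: 2221949/839865 ≈ 2.6456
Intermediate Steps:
1941/657 + 1184/(-3835) = 1941*(1/657) + 1184*(-1/3835) = 647/219 - 1184/3835 = 2221949/839865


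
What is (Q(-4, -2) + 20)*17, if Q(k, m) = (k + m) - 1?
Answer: 221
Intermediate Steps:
Q(k, m) = -1 + k + m
(Q(-4, -2) + 20)*17 = ((-1 - 4 - 2) + 20)*17 = (-7 + 20)*17 = 13*17 = 221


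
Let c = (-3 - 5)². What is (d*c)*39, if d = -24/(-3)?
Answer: 19968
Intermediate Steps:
d = 8 (d = -24*(-⅓) = 8)
c = 64 (c = (-8)² = 64)
(d*c)*39 = (8*64)*39 = 512*39 = 19968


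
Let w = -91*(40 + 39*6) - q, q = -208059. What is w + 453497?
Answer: 636622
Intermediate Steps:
w = 183125 (w = -91*(40 + 39*6) - 1*(-208059) = -91*(40 + 234) + 208059 = -91*274 + 208059 = -24934 + 208059 = 183125)
w + 453497 = 183125 + 453497 = 636622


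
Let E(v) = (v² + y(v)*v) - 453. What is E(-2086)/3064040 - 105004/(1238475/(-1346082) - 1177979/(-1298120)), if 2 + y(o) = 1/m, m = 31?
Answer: 2904672341710010262814373/348799078981743880 ≈ 8.3276e+6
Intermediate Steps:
y(o) = -61/31 (y(o) = -2 + 1/31 = -61/31)
E(v) = -453 + v² - 61*v/31 (E(v) = (v² - 61*v/31) - 453 = -453 + v² - 61*v/31)
E(-2086)/3064040 - 105004/(1238475/(-1346082) - 1177979/(-1298120)) = (-453 + (-2086)² - 61/31*(-2086))/3064040 - 105004/(1238475/(-1346082) - 1177979/(-1298120)) = (-453 + 4351396 + 127246/31)*(1/3064040) - 105004/(1238475*(-1/1346082) - 1177979*(-1/1298120)) = (135006479/31)*(1/3064040) - 105004/(-412825/448694 + 1177979/1298120) = 135006479/94985240 - 105004/(-3672139787/291229327640) = 135006479/94985240 - 105004*(-291229327640/3672139787) = 135006479/94985240 + 30580244319510560/3672139787 = 2904672341710010262814373/348799078981743880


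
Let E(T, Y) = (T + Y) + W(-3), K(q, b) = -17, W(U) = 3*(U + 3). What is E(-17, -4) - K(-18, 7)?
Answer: -4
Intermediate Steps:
W(U) = 9 + 3*U (W(U) = 3*(3 + U) = 9 + 3*U)
E(T, Y) = T + Y (E(T, Y) = (T + Y) + (9 + 3*(-3)) = (T + Y) + (9 - 9) = (T + Y) + 0 = T + Y)
E(-17, -4) - K(-18, 7) = (-17 - 4) - 1*(-17) = -21 + 17 = -4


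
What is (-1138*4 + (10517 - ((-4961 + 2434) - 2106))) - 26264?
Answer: -15666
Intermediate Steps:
(-1138*4 + (10517 - ((-4961 + 2434) - 2106))) - 26264 = (-4552 + (10517 - (-2527 - 2106))) - 26264 = (-4552 + (10517 - 1*(-4633))) - 26264 = (-4552 + (10517 + 4633)) - 26264 = (-4552 + 15150) - 26264 = 10598 - 26264 = -15666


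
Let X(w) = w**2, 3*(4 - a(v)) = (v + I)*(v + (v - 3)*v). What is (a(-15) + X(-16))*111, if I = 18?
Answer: 555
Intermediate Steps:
a(v) = 4 - (18 + v)*(v + v*(-3 + v))/3 (a(v) = 4 - (v + 18)*(v + (v - 3)*v)/3 = 4 - (18 + v)*(v + (-3 + v)*v)/3 = 4 - (18 + v)*(v + v*(-3 + v))/3)
(a(-15) + X(-16))*111 = ((4 + 12*(-15) - 16/3*(-15)**2 - 1/3*(-15)**3) + (-16)**2)*111 = ((4 - 180 - 16/3*225 - 1/3*(-3375)) + 256)*111 = ((4 - 180 - 1200 + 1125) + 256)*111 = (-251 + 256)*111 = 5*111 = 555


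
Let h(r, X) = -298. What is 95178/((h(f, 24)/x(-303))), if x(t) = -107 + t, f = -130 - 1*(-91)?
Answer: 19511490/149 ≈ 1.3095e+5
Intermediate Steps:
f = -39 (f = -130 + 91 = -39)
95178/((h(f, 24)/x(-303))) = 95178/((-298/(-107 - 303))) = 95178/((-298/(-410))) = 95178/((-298*(-1/410))) = 95178/(149/205) = 95178*(205/149) = 19511490/149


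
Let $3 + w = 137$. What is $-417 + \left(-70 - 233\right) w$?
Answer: $-41019$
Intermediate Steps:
$w = 134$ ($w = -3 + 137 = 134$)
$-417 + \left(-70 - 233\right) w = -417 + \left(-70 - 233\right) 134 = -417 - 40602 = -41019$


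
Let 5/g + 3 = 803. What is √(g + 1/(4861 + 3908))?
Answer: √782984010/350760 ≈ 0.079775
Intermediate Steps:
g = 1/160 (g = 5/(-3 + 803) = 5/800 = 5*(1/800) = 1/160 ≈ 0.0062500)
√(g + 1/(4861 + 3908)) = √(1/160 + 1/(4861 + 3908)) = √(1/160 + 1/8769) = √(8929/1403040) = √782984010/350760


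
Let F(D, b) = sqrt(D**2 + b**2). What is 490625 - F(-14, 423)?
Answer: 490625 - 5*sqrt(7165) ≈ 4.9020e+5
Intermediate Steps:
490625 - F(-14, 423) = 490625 - sqrt((-14)**2 + 423**2) = 490625 - sqrt(196 + 178929) = 490625 - sqrt(179125) = 490625 - 5*sqrt(7165)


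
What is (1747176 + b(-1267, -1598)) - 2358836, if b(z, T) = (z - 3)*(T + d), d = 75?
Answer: 1322550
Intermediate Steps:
b(z, T) = (-3 + z)*(75 + T) (b(z, T) = (z - 3)*(T + 75) = (-3 + z)*(75 + T))
(1747176 + b(-1267, -1598)) - 2358836 = (1747176 + (-225 - 3*(-1598) + 75*(-1267) - 1598*(-1267))) - 2358836 = (1747176 + (-225 + 4794 - 95025 + 2024666)) - 2358836 = (1747176 + 1934210) - 2358836 = 3681386 - 2358836 = 1322550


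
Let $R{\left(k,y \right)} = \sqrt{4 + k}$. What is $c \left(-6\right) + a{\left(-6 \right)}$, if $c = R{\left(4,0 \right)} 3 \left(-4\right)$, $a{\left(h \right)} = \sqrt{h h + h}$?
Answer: $\sqrt{30} + 144 \sqrt{2} \approx 209.12$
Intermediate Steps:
$a{\left(h \right)} = \sqrt{h + h^{2}}$ ($a{\left(h \right)} = \sqrt{h^{2} + h} = \sqrt{h + h^{2}}$)
$c = - 24 \sqrt{2}$ ($c = \sqrt{4 + 4} \cdot 3 \left(-4\right) = \sqrt{8} \cdot 3 \left(-4\right) = 2 \sqrt{2} \cdot 3 \left(-4\right) = 6 \sqrt{2} \left(-4\right) = - 24 \sqrt{2} \approx -33.941$)
$c \left(-6\right) + a{\left(-6 \right)} = - 24 \sqrt{2} \left(-6\right) + \sqrt{- 6 \left(1 - 6\right)} = 144 \sqrt{2} + \sqrt{\left(-6\right) \left(-5\right)} = 144 \sqrt{2} + \sqrt{30} = \sqrt{30} + 144 \sqrt{2}$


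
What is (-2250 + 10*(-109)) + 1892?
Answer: -1448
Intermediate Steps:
(-2250 + 10*(-109)) + 1892 = (-2250 - 1090) + 1892 = -3340 + 1892 = -1448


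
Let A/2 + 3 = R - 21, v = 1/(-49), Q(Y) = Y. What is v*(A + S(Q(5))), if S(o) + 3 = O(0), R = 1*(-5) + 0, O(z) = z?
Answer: 61/49 ≈ 1.2449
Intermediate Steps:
R = -5 (R = -5 + 0 = -5)
S(o) = -3 (S(o) = -3 + 0 = -3)
v = -1/49 ≈ -0.020408
A = -58 (A = -6 + 2*(-5 - 21) = -6 + 2*(-26) = -6 - 52 = -58)
v*(A + S(Q(5))) = -(-58 - 3)/49 = -1/49*(-61) = 61/49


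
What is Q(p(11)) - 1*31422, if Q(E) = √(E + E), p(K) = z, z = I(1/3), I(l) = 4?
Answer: -31422 + 2*√2 ≈ -31419.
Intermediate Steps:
z = 4
p(K) = 4
Q(E) = √2*√E (Q(E) = √(2*E) = √2*√E)
Q(p(11)) - 1*31422 = √2*√4 - 1*31422 = √2*2 - 31422 = 2*√2 - 31422 = -31422 + 2*√2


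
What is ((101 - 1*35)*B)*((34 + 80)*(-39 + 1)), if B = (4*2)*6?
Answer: -13723776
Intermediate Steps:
B = 48 (B = 8*6 = 48)
((101 - 1*35)*B)*((34 + 80)*(-39 + 1)) = ((101 - 1*35)*48)*((34 + 80)*(-39 + 1)) = ((101 - 35)*48)*(114*(-38)) = (66*48)*(-4332) = 3168*(-4332) = -13723776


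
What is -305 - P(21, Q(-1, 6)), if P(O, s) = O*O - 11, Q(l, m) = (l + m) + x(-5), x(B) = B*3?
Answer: -735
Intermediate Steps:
x(B) = 3*B
Q(l, m) = -15 + l + m (Q(l, m) = (l + m) + 3*(-5) = (l + m) - 15 = -15 + l + m)
P(O, s) = -11 + O**2 (P(O, s) = O**2 - 11 = -11 + O**2)
-305 - P(21, Q(-1, 6)) = -305 - (-11 + 21**2) = -305 - (-11 + 441) = -305 - 1*430 = -305 - 430 = -735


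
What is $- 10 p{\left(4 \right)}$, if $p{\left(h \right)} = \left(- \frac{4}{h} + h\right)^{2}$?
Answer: $-90$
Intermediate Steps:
$p{\left(h \right)} = \left(h - \frac{4}{h}\right)^{2}$
$- 10 p{\left(4 \right)} = - 10 \frac{\left(-4 + 4^{2}\right)^{2}}{16} = - 10 \frac{\left(-4 + 16\right)^{2}}{16} = - 10 \frac{12^{2}}{16} = - 10 \cdot \frac{1}{16} \cdot 144 = \left(-10\right) 9 = -90$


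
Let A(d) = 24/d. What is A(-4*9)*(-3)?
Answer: 2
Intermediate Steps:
A(-4*9)*(-3) = (24/((-4*9)))*(-3) = (24/(-36))*(-3) = (24*(-1/36))*(-3) = -2/3*(-3) = 2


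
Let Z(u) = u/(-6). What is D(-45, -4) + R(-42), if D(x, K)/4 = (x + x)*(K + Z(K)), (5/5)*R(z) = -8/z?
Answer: 25204/21 ≈ 1200.2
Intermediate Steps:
R(z) = -8/z
Z(u) = -u/6 (Z(u) = u*(-1/6) = -u/6)
D(x, K) = 20*K*x/3 (D(x, K) = 4*((x + x)*(K - K/6)) = 4*((2*x)*(5*K/6)) = 4*(5*K*x/3) = 20*K*x/3)
D(-45, -4) + R(-42) = (20/3)*(-4)*(-45) - 8/(-42) = 1200 - 8*(-1/42) = 1200 + 4/21 = 25204/21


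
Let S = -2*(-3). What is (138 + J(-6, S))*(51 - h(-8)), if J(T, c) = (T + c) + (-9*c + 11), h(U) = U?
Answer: 5605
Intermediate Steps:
S = 6
J(T, c) = 11 + T - 8*c (J(T, c) = (T + c) + (11 - 9*c) = 11 + T - 8*c)
(138 + J(-6, S))*(51 - h(-8)) = (138 + (11 - 6 - 8*6))*(51 - 1*(-8)) = (138 + (11 - 6 - 48))*(51 + 8) = (138 - 43)*59 = 95*59 = 5605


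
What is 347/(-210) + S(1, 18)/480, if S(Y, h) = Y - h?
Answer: -5671/3360 ≈ -1.6878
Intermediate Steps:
347/(-210) + S(1, 18)/480 = 347/(-210) + (1 - 1*18)/480 = 347*(-1/210) + (1 - 18)*(1/480) = -347/210 - 17*1/480 = -347/210 - 17/480 = -5671/3360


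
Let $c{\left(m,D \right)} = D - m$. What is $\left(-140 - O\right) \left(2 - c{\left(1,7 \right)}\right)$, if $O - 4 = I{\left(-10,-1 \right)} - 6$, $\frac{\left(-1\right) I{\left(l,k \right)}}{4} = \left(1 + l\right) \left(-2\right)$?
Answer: $264$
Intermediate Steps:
$I{\left(l,k \right)} = 8 + 8 l$ ($I{\left(l,k \right)} = - 4 \left(1 + l\right) \left(-2\right) = - 4 \left(-2 - 2 l\right) = 8 + 8 l$)
$O = -74$ ($O = 4 + \left(\left(8 + 8 \left(-10\right)\right) - 6\right) = 4 + \left(\left(8 - 80\right) - 6\right) = 4 - 78 = -74$)
$\left(-140 - O\right) \left(2 - c{\left(1,7 \right)}\right) = \left(-140 - -74\right) \left(2 - \left(7 - 1\right)\right) = \left(-140 + 74\right) \left(2 - \left(7 - 1\right)\right) = - 66 \left(2 - 6\right) = \left(-66\right) \left(-4\right) = 264$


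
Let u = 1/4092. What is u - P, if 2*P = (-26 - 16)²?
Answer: -3609143/4092 ≈ -882.00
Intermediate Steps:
P = 882 (P = (-26 - 16)²/2 = (½)*(-42)² = (½)*1764 = 882)
u = 1/4092 ≈ 0.00024438
u - P = 1/4092 - 1*882 = 1/4092 - 882 = -3609143/4092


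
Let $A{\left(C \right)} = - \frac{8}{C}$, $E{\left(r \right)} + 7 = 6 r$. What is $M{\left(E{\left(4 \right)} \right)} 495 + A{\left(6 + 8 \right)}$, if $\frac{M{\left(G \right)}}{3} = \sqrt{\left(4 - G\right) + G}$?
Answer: $\frac{20786}{7} \approx 2969.4$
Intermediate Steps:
$E{\left(r \right)} = -7 + 6 r$
$M{\left(G \right)} = 6$ ($M{\left(G \right)} = 3 \sqrt{\left(4 - G\right) + G} = 3 \sqrt{4} = 3 \cdot 2 = 6$)
$M{\left(E{\left(4 \right)} \right)} 495 + A{\left(6 + 8 \right)} = 6 \cdot 495 - \frac{8}{6 + 8} = 2970 - \frac{8}{14} = 2970 - \frac{4}{7} = \frac{20786}{7}$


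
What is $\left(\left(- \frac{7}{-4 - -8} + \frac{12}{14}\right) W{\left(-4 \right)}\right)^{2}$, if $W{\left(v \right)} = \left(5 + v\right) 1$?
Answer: $\frac{625}{784} \approx 0.79719$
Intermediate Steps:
$W{\left(v \right)} = 5 + v$
$\left(\left(- \frac{7}{-4 - -8} + \frac{12}{14}\right) W{\left(-4 \right)}\right)^{2} = \left(\left(- \frac{7}{-4 - -8} + \frac{12}{14}\right) \left(5 - 4\right)\right)^{2} = \left(\left(- \frac{7}{-4 + 8} + 12 \cdot \frac{1}{14}\right) 1\right)^{2} = \left(\left(- \frac{7}{4} + \frac{6}{7}\right) 1\right)^{2} = \left(\left(- \frac{25}{28}\right) 1\right)^{2} = \left(- \frac{25}{28}\right)^{2} = \frac{625}{784}$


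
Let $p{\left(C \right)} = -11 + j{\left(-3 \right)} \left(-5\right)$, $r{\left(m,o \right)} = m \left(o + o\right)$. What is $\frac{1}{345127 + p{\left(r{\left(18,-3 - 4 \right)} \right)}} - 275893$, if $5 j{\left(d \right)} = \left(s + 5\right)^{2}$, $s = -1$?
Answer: $- \frac{95210674299}{345100} \approx -2.7589 \cdot 10^{5}$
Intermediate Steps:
$r{\left(m,o \right)} = 2 m o$ ($r{\left(m,o \right)} = m 2 o = 2 m o$)
$j{\left(d \right)} = \frac{16}{5}$ ($j{\left(d \right)} = \frac{\left(-1 + 5\right)^{2}}{5} = \frac{4^{2}}{5} = \frac{1}{5} \cdot 16 = \frac{16}{5}$)
$p{\left(C \right)} = -27$ ($p{\left(C \right)} = -11 + \frac{16}{5} \left(-5\right) = -11 - 16 = -27$)
$\frac{1}{345127 + p{\left(r{\left(18,-3 - 4 \right)} \right)}} - 275893 = \frac{1}{345127 - 27} - 275893 = \frac{1}{345100} - 275893 = - \frac{95210674299}{345100}$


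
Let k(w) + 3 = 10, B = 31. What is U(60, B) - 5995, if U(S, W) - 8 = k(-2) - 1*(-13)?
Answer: -5967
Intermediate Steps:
k(w) = 7 (k(w) = -3 + 10 = 7)
U(S, W) = 28 (U(S, W) = 8 + (7 - 1*(-13)) = 8 + (7 + 13) = 8 + 20 = 28)
U(60, B) - 5995 = 28 - 5995 = -5967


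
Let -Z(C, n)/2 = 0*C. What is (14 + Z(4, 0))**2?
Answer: 196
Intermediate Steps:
Z(C, n) = 0 (Z(C, n) = -0*C = -2*0 = 0)
(14 + Z(4, 0))**2 = (14 + 0)**2 = 14**2 = 196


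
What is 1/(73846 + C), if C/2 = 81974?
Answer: 1/237794 ≈ 4.2053e-6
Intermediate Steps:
C = 163948 (C = 2*81974 = 163948)
1/(73846 + C) = 1/(73846 + 163948) = 1/237794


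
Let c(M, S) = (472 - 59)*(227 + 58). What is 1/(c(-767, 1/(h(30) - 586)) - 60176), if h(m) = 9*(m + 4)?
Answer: 1/57529 ≈ 1.7383e-5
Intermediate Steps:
h(m) = 36 + 9*m (h(m) = 9*(4 + m) = 36 + 9*m)
c(M, S) = 117705 (c(M, S) = 413*285 = 117705)
1/(c(-767, 1/(h(30) - 586)) - 60176) = 1/(117705 - 60176) = 1/57529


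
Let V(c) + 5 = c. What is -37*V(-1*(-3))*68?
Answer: 5032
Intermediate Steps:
V(c) = -5 + c
-37*V(-1*(-3))*68 = -37*(-5 - 1*(-3))*68 = -37*(-5 + 3)*68 = -37*(-2)*68 = 74*68 = 5032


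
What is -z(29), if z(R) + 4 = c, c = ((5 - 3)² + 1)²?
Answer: -21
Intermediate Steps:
c = 25 (c = (2² + 1)² = (4 + 1)² = 5² = 25)
z(R) = 21 (z(R) = -4 + 25 = 21)
-z(29) = -1*21 = -21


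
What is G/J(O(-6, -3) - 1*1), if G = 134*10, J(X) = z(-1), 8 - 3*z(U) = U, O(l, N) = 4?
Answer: 1340/3 ≈ 446.67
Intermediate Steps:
z(U) = 8/3 - U/3
J(X) = 3 (J(X) = 8/3 - 1/3*(-1) = 8/3 + 1/3 = 3)
G = 1340
G/J(O(-6, -3) - 1*1) = 1340/3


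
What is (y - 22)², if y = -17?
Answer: 1521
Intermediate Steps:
(y - 22)² = (-17 - 22)² = (-39)² = 1521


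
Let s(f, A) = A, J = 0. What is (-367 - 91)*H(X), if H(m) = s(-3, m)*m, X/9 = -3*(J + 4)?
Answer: -5342112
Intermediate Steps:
X = -108 (X = 9*(-3*(0 + 4)) = 9*(-3*4) = 9*(-12) = -108)
H(m) = m**2 (H(m) = m*m = m**2)
(-367 - 91)*H(X) = (-367 - 91)*(-108)**2 = -458*11664 = -5342112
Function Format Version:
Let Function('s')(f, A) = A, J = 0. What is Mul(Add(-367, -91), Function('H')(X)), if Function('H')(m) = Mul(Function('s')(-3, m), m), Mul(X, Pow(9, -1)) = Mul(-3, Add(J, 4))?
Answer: -5342112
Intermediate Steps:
X = -108 (X = Mul(9, Mul(-3, Add(0, 4))) = Mul(9, Mul(-3, 4)) = Mul(9, -12) = -108)
Function('H')(m) = Pow(m, 2) (Function('H')(m) = Mul(m, m) = Pow(m, 2))
Mul(Add(-367, -91), Function('H')(X)) = Mul(Add(-367, -91), Pow(-108, 2)) = Mul(-458, 11664) = -5342112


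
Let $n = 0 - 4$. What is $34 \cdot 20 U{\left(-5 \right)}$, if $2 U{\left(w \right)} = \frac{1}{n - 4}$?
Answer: $- \frac{85}{2} \approx -42.5$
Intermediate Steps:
$n = -4$ ($n = 0 - 4 = -4$)
$U{\left(w \right)} = - \frac{1}{16}$ ($U{\left(w \right)} = \frac{1}{2 \left(-4 - 4\right)} = \frac{1}{2 \left(-8\right)} = \frac{1}{2} \left(- \frac{1}{8}\right) = - \frac{1}{16}$)
$34 \cdot 20 U{\left(-5 \right)} = 34 \cdot 20 \left(- \frac{1}{16}\right) = 680 \left(- \frac{1}{16}\right) = - \frac{85}{2}$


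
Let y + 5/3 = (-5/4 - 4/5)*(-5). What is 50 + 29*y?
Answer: 3587/12 ≈ 298.92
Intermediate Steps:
y = 103/12 (y = -5/3 + (-5/4 - 4/5)*(-5) = -5/3 - 41/20*(-5) = -5/3 + 41/4 = 103/12 ≈ 8.5833)
50 + 29*y = 50 + 29*(103/12) = 50 + 2987/12 = 3587/12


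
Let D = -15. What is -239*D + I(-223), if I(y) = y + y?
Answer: 3139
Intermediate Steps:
I(y) = 2*y
-239*D + I(-223) = -239*(-15) + 2*(-223) = 3585 - 446 = 3139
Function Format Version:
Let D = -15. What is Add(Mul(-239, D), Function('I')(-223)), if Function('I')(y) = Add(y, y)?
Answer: 3139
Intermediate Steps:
Function('I')(y) = Mul(2, y)
Add(Mul(-239, D), Function('I')(-223)) = Add(Mul(-239, -15), Mul(2, -223)) = Add(3585, -446) = 3139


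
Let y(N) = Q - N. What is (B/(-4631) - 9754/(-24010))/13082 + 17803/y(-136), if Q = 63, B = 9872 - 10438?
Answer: 12948053289354313/144731867724290 ≈ 89.462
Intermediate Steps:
B = -566
y(N) = 63 - N
(B/(-4631) - 9754/(-24010))/13082 + 17803/y(-136) = (-566/(-4631) - 9754/(-24010))/13082 + 17803/(63 - 1*(-136)) = (-566*(-1/4631) - 9754*(-1/24010))*(1/13082) + 17803/(63 + 136) = (566/4631 + 4877/12005)*(1/13082) + 17803/199 = (29380217/55595155)*(1/13082) + 17803*(1/199) = 29380217/727295817710 + 17803/199 = 12948053289354313/144731867724290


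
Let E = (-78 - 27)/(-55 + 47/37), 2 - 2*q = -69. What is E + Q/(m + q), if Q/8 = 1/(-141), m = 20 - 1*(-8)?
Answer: 9933841/5085588 ≈ 1.9533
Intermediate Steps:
q = 71/2 (q = 1 - ½*(-69) = 1 + 69/2 = 71/2 ≈ 35.500)
m = 28 (m = 20 + 8 = 28)
E = 555/284 (E = -105/(-55 + 47*(1/37)) = -105/(-55 + 47/37) = -105/(-1988/37) = -105*(-37/1988) = 555/284 ≈ 1.9542)
Q = -8/141 (Q = 8/(-141) = 8*(-1/141) = -8/141 ≈ -0.056738)
E + Q/(m + q) = 555/284 - 8/141/(28 + 71/2) = 555/284 - 8/141/(127/2) = 555/284 + (2/127)*(-8/141) = 555/284 - 16/17907 = 9933841/5085588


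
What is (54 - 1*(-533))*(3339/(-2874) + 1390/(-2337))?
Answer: -2308495487/2238846 ≈ -1031.1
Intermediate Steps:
(54 - 1*(-533))*(3339/(-2874) + 1390/(-2337)) = (54 + 533)*(3339*(-1/2874) + 1390*(-1/2337)) = 587*(-1113/958 - 1390/2337) = 587*(-3932701/2238846) = -2308495487/2238846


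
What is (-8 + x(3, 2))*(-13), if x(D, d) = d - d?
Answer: 104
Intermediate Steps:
x(D, d) = 0
(-8 + x(3, 2))*(-13) = (-8 + 0)*(-13) = -8*(-13) = 104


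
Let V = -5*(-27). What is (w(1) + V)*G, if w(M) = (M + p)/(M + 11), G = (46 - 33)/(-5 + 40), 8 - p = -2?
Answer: 3029/60 ≈ 50.483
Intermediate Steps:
p = 10 (p = 8 - 1*(-2) = 8 + 2 = 10)
G = 13/35 ≈ 0.37143
V = 135
w(M) = (10 + M)/(11 + M) (w(M) = (M + 10)/(M + 11) = (10 + M)/(11 + M))
(w(1) + V)*G = ((10 + 1)/(11 + 1) + 135)*(13/35) = (11/12 + 135)*(13/35) = (1631/12)*(13/35) = 3029/60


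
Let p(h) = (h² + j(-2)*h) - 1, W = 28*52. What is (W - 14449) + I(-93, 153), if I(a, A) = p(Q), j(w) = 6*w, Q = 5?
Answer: -13029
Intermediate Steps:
W = 1456
p(h) = -1 + h² - 12*h (p(h) = (h² + (6*(-2))*h) - 1 = (h² - 12*h) - 1 = -1 + h² - 12*h)
I(a, A) = -36 (I(a, A) = -1 + 5² - 12*5 = -1 + 25 - 60 = -36)
(W - 14449) + I(-93, 153) = (1456 - 14449) - 36 = -12993 - 36 = -13029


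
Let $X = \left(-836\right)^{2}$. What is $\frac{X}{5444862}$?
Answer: $\frac{349448}{2722431} \approx 0.12836$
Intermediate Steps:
$X = 698896$
$\frac{X}{5444862} = \frac{698896}{5444862} = 698896 \cdot \frac{1}{5444862} = \frac{349448}{2722431}$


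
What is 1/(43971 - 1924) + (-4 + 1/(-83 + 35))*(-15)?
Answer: 40575371/672752 ≈ 60.313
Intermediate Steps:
1/(43971 - 1924) + (-4 + 1/(-83 + 35))*(-15) = 1/42047 + (-4 + 1/(-48))*(-15) = 1/42047 + (-4 - 1/48)*(-15) = 1/42047 - 193/48*(-15) = 1/42047 + 965/16 = 40575371/672752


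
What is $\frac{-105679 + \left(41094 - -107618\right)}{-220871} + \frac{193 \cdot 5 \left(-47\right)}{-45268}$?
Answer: $\frac{8069586361}{9998388428} \approx 0.80709$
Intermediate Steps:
$\frac{-105679 + \left(41094 - -107618\right)}{-220871} + \frac{193 \cdot 5 \left(-47\right)}{-45268} = \left(-105679 + \left(41094 + 107618\right)\right) \left(- \frac{1}{220871}\right) + 193 \left(-235\right) \left(- \frac{1}{45268}\right) = \left(-105679 + 148712\right) \left(- \frac{1}{220871}\right) - - \frac{45355}{45268} = 43033 \left(- \frac{1}{220871}\right) + \frac{45355}{45268} = - \frac{43033}{220871} + \frac{45355}{45268} = \frac{8069586361}{9998388428}$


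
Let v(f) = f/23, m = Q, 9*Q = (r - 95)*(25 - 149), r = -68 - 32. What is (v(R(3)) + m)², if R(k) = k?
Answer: 34369081321/4761 ≈ 7.2189e+6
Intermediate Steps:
r = -100
Q = 8060/3 (Q = ((-100 - 95)*(25 - 149))/9 = (-195*(-124))/9 = (⅑)*24180 = 8060/3 ≈ 2686.7)
m = 8060/3 ≈ 2686.7
v(f) = f/23 (v(f) = f*(1/23) = f/23)
(v(R(3)) + m)² = ((1/23)*3 + 8060/3)² = (3/23 + 8060/3)² = (185389/69)² = 34369081321/4761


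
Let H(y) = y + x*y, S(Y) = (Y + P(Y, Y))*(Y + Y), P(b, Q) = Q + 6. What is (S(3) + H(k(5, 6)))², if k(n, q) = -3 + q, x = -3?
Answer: 4356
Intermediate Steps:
P(b, Q) = 6 + Q
S(Y) = 2*Y*(6 + 2*Y) (S(Y) = (Y + (6 + Y))*(Y + Y) = (6 + 2*Y)*(2*Y) = 2*Y*(6 + 2*Y))
H(y) = -2*y (H(y) = y - 3*y = -2*y)
(S(3) + H(k(5, 6)))² = (4*3*(3 + 3) - 2*(-3 + 6))² = (4*3*6 - 2*3)² = (72 - 6)² = 66² = 4356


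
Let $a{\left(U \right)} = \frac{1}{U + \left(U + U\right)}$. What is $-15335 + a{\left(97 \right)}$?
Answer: $- \frac{4462484}{291} \approx -15335.0$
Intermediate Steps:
$a{\left(U \right)} = \frac{1}{3 U}$ ($a{\left(U \right)} = \frac{1}{U + 2 U} = \frac{1}{3 U}$)
$-15335 + a{\left(97 \right)} = -15335 + \frac{1}{3 \cdot 97} = -15335 + \frac{1}{3} \cdot \frac{1}{97} = -15335 + \frac{1}{291} = - \frac{4462484}{291}$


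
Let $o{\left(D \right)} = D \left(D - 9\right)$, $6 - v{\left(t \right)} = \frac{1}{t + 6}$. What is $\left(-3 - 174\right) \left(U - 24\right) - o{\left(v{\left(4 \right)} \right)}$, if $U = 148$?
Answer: $- \frac{2192971}{100} \approx -21930.0$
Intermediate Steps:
$v{\left(t \right)} = 6 - \frac{1}{6 + t}$ ($v{\left(t \right)} = 6 - \frac{1}{t + 6} = 6 - \frac{1}{6 + t}$)
$o{\left(D \right)} = D \left(-9 + D\right)$
$\left(-3 - 174\right) \left(U - 24\right) - o{\left(v{\left(4 \right)} \right)} = \left(-3 - 174\right) \left(148 - 24\right) - \frac{35 + 6 \cdot 4}{6 + 4} \left(-9 + \frac{35 + 6 \cdot 4}{6 + 4}\right) = \left(-177\right) 124 - \frac{35 + 24}{10} \left(-9 + \frac{35 + 24}{10}\right) = -21948 - \frac{1}{10} \cdot 59 \left(-9 + \frac{1}{10} \cdot 59\right) = -21948 - \frac{59 \left(-9 + \frac{59}{10}\right)}{10} = -21948 - \frac{59}{10} \left(- \frac{31}{10}\right) = -21948 - - \frac{1829}{100} = -21948 + \frac{1829}{100} = - \frac{2192971}{100}$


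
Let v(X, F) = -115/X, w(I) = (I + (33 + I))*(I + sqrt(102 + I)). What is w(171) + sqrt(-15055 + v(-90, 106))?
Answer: 64125 + 375*sqrt(273) + I*sqrt(541934)/6 ≈ 70321.0 + 122.69*I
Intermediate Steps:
w(I) = (33 + 2*I)*(I + sqrt(102 + I))
w(171) + sqrt(-15055 + v(-90, 106)) = (2*171**2 + 33*171 + 33*sqrt(102 + 171) + 2*171*sqrt(102 + 171)) + sqrt(-15055 - 115/(-90)) = (2*29241 + 5643 + 33*sqrt(273) + 2*171*sqrt(273)) + sqrt(-15055 - 115*(-1/90)) = (58482 + 5643 + 33*sqrt(273) + 342*sqrt(273)) + sqrt(-15055 + 23/18) = (64125 + 375*sqrt(273)) + sqrt(-270967/18) = (64125 + 375*sqrt(273)) + I*sqrt(541934)/6 = 64125 + 375*sqrt(273) + I*sqrt(541934)/6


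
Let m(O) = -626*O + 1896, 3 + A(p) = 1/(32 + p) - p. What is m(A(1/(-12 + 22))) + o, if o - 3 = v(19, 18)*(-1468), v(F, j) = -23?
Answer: 60322478/1605 ≈ 37584.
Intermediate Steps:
A(p) = -3 + 1/(32 + p) - p (A(p) = -3 + (1/(32 + p) - p) = -3 + 1/(32 + p) - p)
m(O) = 1896 - 626*O
o = 33767 (o = 3 - 23*(-1468) = 3 + 33764 = 33767)
m(A(1/(-12 + 22))) + o = (1896 - 626*(-95 - (1/(-12 + 22))² - 35/(-12 + 22))/(32 + 1/(-12 + 22))) + 33767 = (1896 - 626*(-95 - (1/10)² - 35/10)/(32 + 1/10)) + 33767 = (1896 - 626*(-95 - (⅒)² - 35*⅒)/(32 + ⅒)) + 33767 = (1896 - 626*(-95 - 1*1/100 - 7/2)/321/10) + 33767 = (1896 - 6260*(-95 - 1/100 - 7/2)/321) + 33767 = (1896 - 6260*(-9851)/(321*100)) + 33767 = (1896 - 626*(-9851/3210)) + 33767 = (1896 + 3083363/1605) + 33767 = 6126443/1605 + 33767 = 60322478/1605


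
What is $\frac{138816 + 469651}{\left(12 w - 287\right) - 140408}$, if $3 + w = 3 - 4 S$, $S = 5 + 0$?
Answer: $- \frac{608467}{140935} \approx -4.3174$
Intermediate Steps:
$S = 5$
$w = -20$ ($w = -3 + \left(3 - 20\right) = -3 - 17 = -20$)
$\frac{138816 + 469651}{\left(12 w - 287\right) - 140408} = \frac{138816 + 469651}{\left(12 \left(-20\right) - 287\right) - 140408} = \frac{608467}{\left(-240 - 287\right) - 140408} = \frac{608467}{-527 - 140408} = \frac{608467}{-140935} = 608467 \left(- \frac{1}{140935}\right) = - \frac{608467}{140935}$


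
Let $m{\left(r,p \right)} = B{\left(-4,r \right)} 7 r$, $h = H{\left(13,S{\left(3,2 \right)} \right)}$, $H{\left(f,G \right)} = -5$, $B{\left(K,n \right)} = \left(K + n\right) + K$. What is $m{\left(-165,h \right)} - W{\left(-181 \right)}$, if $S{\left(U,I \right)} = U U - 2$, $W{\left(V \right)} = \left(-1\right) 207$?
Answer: $200022$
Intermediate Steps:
$W{\left(V \right)} = -207$
$B{\left(K,n \right)} = n + 2 K$
$S{\left(U,I \right)} = -2 + U^{2}$ ($S{\left(U,I \right)} = U^{2} - 2 = -2 + U^{2}$)
$h = -5$
$m{\left(r,p \right)} = r \left(-56 + 7 r\right)$ ($m{\left(r,p \right)} = \left(r + 2 \left(-4\right)\right) 7 r = \left(r - 8\right) 7 r = \left(-8 + r\right) 7 r = \left(-56 + 7 r\right) r = r \left(-56 + 7 r\right)$)
$m{\left(-165,h \right)} - W{\left(-181 \right)} = 7 \left(-165\right) \left(-8 - 165\right) - -207 = 7 \left(-165\right) \left(-173\right) + 207 = 199815 + 207 = 200022$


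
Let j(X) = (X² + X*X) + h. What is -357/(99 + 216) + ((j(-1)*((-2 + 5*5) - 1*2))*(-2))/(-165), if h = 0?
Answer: -103/165 ≈ -0.62424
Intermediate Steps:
j(X) = 2*X² (j(X) = (X² + X*X) + 0 = (X² + X²) + 0 = 2*X² + 0 = 2*X²)
-357/(99 + 216) + ((j(-1)*((-2 + 5*5) - 1*2))*(-2))/(-165) = -357/(99 + 216) + (((2*(-1)²)*((-2 + 5*5) - 1*2))*(-2))/(-165) = -357/315 + (((2*1)*((-2 + 25) - 2))*(-2))*(-1/165) = -357*1/315 + ((2*(23 - 2))*(-2))*(-1/165) = -17/15 + ((2*21)*(-2))*(-1/165) = -17/15 + (42*(-2))*(-1/165) = -17/15 - 84*(-1/165) = -17/15 + 28/55 = -103/165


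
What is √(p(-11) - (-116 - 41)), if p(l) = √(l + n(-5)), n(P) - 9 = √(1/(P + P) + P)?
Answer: √(15700 + 10*√10*√(-20 + I*√510))/10 ≈ 12.559 + 0.063055*I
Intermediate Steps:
n(P) = 9 + √(P + 1/(2*P)) (n(P) = 9 + √(1/(P + P) + P) = 9 + √(1/(2*P) + P) = 9 + √(P + 1/(2*P)))
p(l) = √(9 + l + I*√510/10) (p(l) = √(l + (9 + √(2/(-5) + 4*(-5))/2)) = √(l + (9 + √(2*(-⅕) - 20)/2)) = √(l + (9 + √(-⅖ - 20)/2)) = √(l + (9 + √(-102/5)/2)) = √(l + (9 + (I*√510/5)/2)) = √(l + (9 + I*√510/10)) = √(9 + l + I*√510/10))
√(p(-11) - (-116 - 41)) = √(√(900 + 100*(-11) + 10*I*√510)/10 - (-116 - 41)) = √(√(900 - 1100 + 10*I*√510)/10 - 1*(-157)) = √(√(-200 + 10*I*√510)/10 + 157) = √(157 + √(-200 + 10*I*√510)/10)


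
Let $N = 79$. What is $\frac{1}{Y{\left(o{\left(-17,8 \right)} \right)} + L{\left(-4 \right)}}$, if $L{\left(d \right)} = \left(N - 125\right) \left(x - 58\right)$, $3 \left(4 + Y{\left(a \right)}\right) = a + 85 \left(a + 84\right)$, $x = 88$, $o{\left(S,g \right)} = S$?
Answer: $\frac{3}{1526} \approx 0.0019659$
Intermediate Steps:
$Y{\left(a \right)} = 2376 + \frac{86 a}{3}$ ($Y{\left(a \right)} = -4 + \frac{a + 85 \left(a + 84\right)}{3} = -4 + \frac{a + 85 \left(84 + a\right)}{3} = -4 + \frac{a + \left(7140 + 85 a\right)}{3} = -4 + \frac{7140 + 86 a}{3} = -4 + \left(2380 + \frac{86 a}{3}\right) = 2376 + \frac{86 a}{3}$)
$L{\left(d \right)} = -1380$ ($L{\left(d \right)} = \left(79 - 125\right) \left(88 - 58\right) = \left(-46\right) 30 = -1380$)
$\frac{1}{Y{\left(o{\left(-17,8 \right)} \right)} + L{\left(-4 \right)}} = \frac{1}{\left(2376 + \frac{86}{3} \left(-17\right)\right) - 1380} = \frac{1}{\left(2376 - \frac{1462}{3}\right) - 1380} = \frac{1}{\frac{5666}{3} - 1380} = \frac{1}{\frac{1526}{3}} = \frac{3}{1526}$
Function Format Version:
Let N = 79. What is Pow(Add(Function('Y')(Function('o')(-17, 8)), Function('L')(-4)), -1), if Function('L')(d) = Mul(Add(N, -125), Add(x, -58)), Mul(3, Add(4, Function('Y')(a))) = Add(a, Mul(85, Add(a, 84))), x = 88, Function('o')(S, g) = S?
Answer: Rational(3, 1526) ≈ 0.0019659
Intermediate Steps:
Function('Y')(a) = Add(2376, Mul(Rational(86, 3), a)) (Function('Y')(a) = Add(-4, Mul(Rational(1, 3), Add(a, Mul(85, Add(a, 84))))) = Add(-4, Mul(Rational(1, 3), Add(a, Mul(85, Add(84, a))))) = Add(-4, Mul(Rational(1, 3), Add(a, Add(7140, Mul(85, a))))) = Add(-4, Mul(Rational(1, 3), Add(7140, Mul(86, a)))) = Add(-4, Add(2380, Mul(Rational(86, 3), a))) = Add(2376, Mul(Rational(86, 3), a)))
Function('L')(d) = -1380 (Function('L')(d) = Mul(Add(79, -125), Add(88, -58)) = Mul(-46, 30) = -1380)
Pow(Add(Function('Y')(Function('o')(-17, 8)), Function('L')(-4)), -1) = Pow(Add(Add(2376, Mul(Rational(86, 3), -17)), -1380), -1) = Pow(Add(Add(2376, Rational(-1462, 3)), -1380), -1) = Pow(Add(Rational(5666, 3), -1380), -1) = Pow(Rational(1526, 3), -1) = Rational(3, 1526)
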